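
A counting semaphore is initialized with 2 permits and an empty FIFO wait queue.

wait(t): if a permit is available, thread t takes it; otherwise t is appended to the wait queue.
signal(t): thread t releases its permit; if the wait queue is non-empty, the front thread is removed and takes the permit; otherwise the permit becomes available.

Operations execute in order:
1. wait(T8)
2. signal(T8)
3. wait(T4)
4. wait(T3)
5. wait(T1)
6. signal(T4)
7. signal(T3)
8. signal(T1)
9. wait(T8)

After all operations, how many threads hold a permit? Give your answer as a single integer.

Step 1: wait(T8) -> count=1 queue=[] holders={T8}
Step 2: signal(T8) -> count=2 queue=[] holders={none}
Step 3: wait(T4) -> count=1 queue=[] holders={T4}
Step 4: wait(T3) -> count=0 queue=[] holders={T3,T4}
Step 5: wait(T1) -> count=0 queue=[T1] holders={T3,T4}
Step 6: signal(T4) -> count=0 queue=[] holders={T1,T3}
Step 7: signal(T3) -> count=1 queue=[] holders={T1}
Step 8: signal(T1) -> count=2 queue=[] holders={none}
Step 9: wait(T8) -> count=1 queue=[] holders={T8}
Final holders: {T8} -> 1 thread(s)

Answer: 1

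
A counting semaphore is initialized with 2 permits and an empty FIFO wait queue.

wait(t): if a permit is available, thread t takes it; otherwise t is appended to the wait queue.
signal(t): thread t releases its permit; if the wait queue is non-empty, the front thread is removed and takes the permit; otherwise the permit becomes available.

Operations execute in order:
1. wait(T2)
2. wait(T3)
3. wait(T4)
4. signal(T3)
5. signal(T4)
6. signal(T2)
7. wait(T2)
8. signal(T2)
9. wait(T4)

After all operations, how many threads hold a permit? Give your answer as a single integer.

Answer: 1

Derivation:
Step 1: wait(T2) -> count=1 queue=[] holders={T2}
Step 2: wait(T3) -> count=0 queue=[] holders={T2,T3}
Step 3: wait(T4) -> count=0 queue=[T4] holders={T2,T3}
Step 4: signal(T3) -> count=0 queue=[] holders={T2,T4}
Step 5: signal(T4) -> count=1 queue=[] holders={T2}
Step 6: signal(T2) -> count=2 queue=[] holders={none}
Step 7: wait(T2) -> count=1 queue=[] holders={T2}
Step 8: signal(T2) -> count=2 queue=[] holders={none}
Step 9: wait(T4) -> count=1 queue=[] holders={T4}
Final holders: {T4} -> 1 thread(s)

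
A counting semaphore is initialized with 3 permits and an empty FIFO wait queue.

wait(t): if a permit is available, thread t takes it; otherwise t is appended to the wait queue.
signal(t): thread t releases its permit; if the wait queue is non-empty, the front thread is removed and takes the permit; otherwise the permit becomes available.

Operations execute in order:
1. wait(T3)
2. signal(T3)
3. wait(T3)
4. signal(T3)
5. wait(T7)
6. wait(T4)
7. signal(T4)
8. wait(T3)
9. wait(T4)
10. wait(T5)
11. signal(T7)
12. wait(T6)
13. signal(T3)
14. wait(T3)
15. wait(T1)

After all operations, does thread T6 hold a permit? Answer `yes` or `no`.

Step 1: wait(T3) -> count=2 queue=[] holders={T3}
Step 2: signal(T3) -> count=3 queue=[] holders={none}
Step 3: wait(T3) -> count=2 queue=[] holders={T3}
Step 4: signal(T3) -> count=3 queue=[] holders={none}
Step 5: wait(T7) -> count=2 queue=[] holders={T7}
Step 6: wait(T4) -> count=1 queue=[] holders={T4,T7}
Step 7: signal(T4) -> count=2 queue=[] holders={T7}
Step 8: wait(T3) -> count=1 queue=[] holders={T3,T7}
Step 9: wait(T4) -> count=0 queue=[] holders={T3,T4,T7}
Step 10: wait(T5) -> count=0 queue=[T5] holders={T3,T4,T7}
Step 11: signal(T7) -> count=0 queue=[] holders={T3,T4,T5}
Step 12: wait(T6) -> count=0 queue=[T6] holders={T3,T4,T5}
Step 13: signal(T3) -> count=0 queue=[] holders={T4,T5,T6}
Step 14: wait(T3) -> count=0 queue=[T3] holders={T4,T5,T6}
Step 15: wait(T1) -> count=0 queue=[T3,T1] holders={T4,T5,T6}
Final holders: {T4,T5,T6} -> T6 in holders

Answer: yes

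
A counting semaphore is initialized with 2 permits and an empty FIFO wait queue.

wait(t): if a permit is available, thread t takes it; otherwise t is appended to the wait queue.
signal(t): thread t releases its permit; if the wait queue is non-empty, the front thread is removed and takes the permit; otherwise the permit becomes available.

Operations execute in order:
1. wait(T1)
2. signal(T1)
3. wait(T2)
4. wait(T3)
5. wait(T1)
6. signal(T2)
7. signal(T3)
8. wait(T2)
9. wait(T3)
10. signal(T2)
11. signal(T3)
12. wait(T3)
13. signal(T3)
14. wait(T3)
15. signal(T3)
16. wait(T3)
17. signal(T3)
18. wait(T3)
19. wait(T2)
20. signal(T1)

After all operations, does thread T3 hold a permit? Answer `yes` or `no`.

Answer: yes

Derivation:
Step 1: wait(T1) -> count=1 queue=[] holders={T1}
Step 2: signal(T1) -> count=2 queue=[] holders={none}
Step 3: wait(T2) -> count=1 queue=[] holders={T2}
Step 4: wait(T3) -> count=0 queue=[] holders={T2,T3}
Step 5: wait(T1) -> count=0 queue=[T1] holders={T2,T3}
Step 6: signal(T2) -> count=0 queue=[] holders={T1,T3}
Step 7: signal(T3) -> count=1 queue=[] holders={T1}
Step 8: wait(T2) -> count=0 queue=[] holders={T1,T2}
Step 9: wait(T3) -> count=0 queue=[T3] holders={T1,T2}
Step 10: signal(T2) -> count=0 queue=[] holders={T1,T3}
Step 11: signal(T3) -> count=1 queue=[] holders={T1}
Step 12: wait(T3) -> count=0 queue=[] holders={T1,T3}
Step 13: signal(T3) -> count=1 queue=[] holders={T1}
Step 14: wait(T3) -> count=0 queue=[] holders={T1,T3}
Step 15: signal(T3) -> count=1 queue=[] holders={T1}
Step 16: wait(T3) -> count=0 queue=[] holders={T1,T3}
Step 17: signal(T3) -> count=1 queue=[] holders={T1}
Step 18: wait(T3) -> count=0 queue=[] holders={T1,T3}
Step 19: wait(T2) -> count=0 queue=[T2] holders={T1,T3}
Step 20: signal(T1) -> count=0 queue=[] holders={T2,T3}
Final holders: {T2,T3} -> T3 in holders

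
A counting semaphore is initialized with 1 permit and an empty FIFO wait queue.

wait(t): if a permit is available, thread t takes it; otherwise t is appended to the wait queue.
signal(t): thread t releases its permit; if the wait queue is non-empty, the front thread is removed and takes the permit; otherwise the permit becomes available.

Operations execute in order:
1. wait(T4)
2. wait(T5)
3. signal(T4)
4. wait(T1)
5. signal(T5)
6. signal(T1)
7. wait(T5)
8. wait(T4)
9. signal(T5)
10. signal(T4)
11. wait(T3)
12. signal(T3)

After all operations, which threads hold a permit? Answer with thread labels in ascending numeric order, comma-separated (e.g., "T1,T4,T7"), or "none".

Answer: none

Derivation:
Step 1: wait(T4) -> count=0 queue=[] holders={T4}
Step 2: wait(T5) -> count=0 queue=[T5] holders={T4}
Step 3: signal(T4) -> count=0 queue=[] holders={T5}
Step 4: wait(T1) -> count=0 queue=[T1] holders={T5}
Step 5: signal(T5) -> count=0 queue=[] holders={T1}
Step 6: signal(T1) -> count=1 queue=[] holders={none}
Step 7: wait(T5) -> count=0 queue=[] holders={T5}
Step 8: wait(T4) -> count=0 queue=[T4] holders={T5}
Step 9: signal(T5) -> count=0 queue=[] holders={T4}
Step 10: signal(T4) -> count=1 queue=[] holders={none}
Step 11: wait(T3) -> count=0 queue=[] holders={T3}
Step 12: signal(T3) -> count=1 queue=[] holders={none}
Final holders: none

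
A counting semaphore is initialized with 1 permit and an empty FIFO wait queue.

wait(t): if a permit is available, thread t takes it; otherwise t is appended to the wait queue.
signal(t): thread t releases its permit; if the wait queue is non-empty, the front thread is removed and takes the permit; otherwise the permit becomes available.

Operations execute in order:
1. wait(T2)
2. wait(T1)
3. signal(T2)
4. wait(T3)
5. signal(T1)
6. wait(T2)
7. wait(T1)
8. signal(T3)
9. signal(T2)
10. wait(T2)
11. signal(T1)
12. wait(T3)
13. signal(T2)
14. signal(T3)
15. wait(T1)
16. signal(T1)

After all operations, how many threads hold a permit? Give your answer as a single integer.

Step 1: wait(T2) -> count=0 queue=[] holders={T2}
Step 2: wait(T1) -> count=0 queue=[T1] holders={T2}
Step 3: signal(T2) -> count=0 queue=[] holders={T1}
Step 4: wait(T3) -> count=0 queue=[T3] holders={T1}
Step 5: signal(T1) -> count=0 queue=[] holders={T3}
Step 6: wait(T2) -> count=0 queue=[T2] holders={T3}
Step 7: wait(T1) -> count=0 queue=[T2,T1] holders={T3}
Step 8: signal(T3) -> count=0 queue=[T1] holders={T2}
Step 9: signal(T2) -> count=0 queue=[] holders={T1}
Step 10: wait(T2) -> count=0 queue=[T2] holders={T1}
Step 11: signal(T1) -> count=0 queue=[] holders={T2}
Step 12: wait(T3) -> count=0 queue=[T3] holders={T2}
Step 13: signal(T2) -> count=0 queue=[] holders={T3}
Step 14: signal(T3) -> count=1 queue=[] holders={none}
Step 15: wait(T1) -> count=0 queue=[] holders={T1}
Step 16: signal(T1) -> count=1 queue=[] holders={none}
Final holders: {none} -> 0 thread(s)

Answer: 0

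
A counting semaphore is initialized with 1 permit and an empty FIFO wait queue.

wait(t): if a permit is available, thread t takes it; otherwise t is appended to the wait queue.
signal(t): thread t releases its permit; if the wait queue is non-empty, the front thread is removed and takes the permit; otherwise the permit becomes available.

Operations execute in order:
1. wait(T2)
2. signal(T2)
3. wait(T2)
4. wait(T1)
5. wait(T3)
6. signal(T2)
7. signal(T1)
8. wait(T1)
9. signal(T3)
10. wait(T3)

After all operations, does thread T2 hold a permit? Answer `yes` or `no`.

Step 1: wait(T2) -> count=0 queue=[] holders={T2}
Step 2: signal(T2) -> count=1 queue=[] holders={none}
Step 3: wait(T2) -> count=0 queue=[] holders={T2}
Step 4: wait(T1) -> count=0 queue=[T1] holders={T2}
Step 5: wait(T3) -> count=0 queue=[T1,T3] holders={T2}
Step 6: signal(T2) -> count=0 queue=[T3] holders={T1}
Step 7: signal(T1) -> count=0 queue=[] holders={T3}
Step 8: wait(T1) -> count=0 queue=[T1] holders={T3}
Step 9: signal(T3) -> count=0 queue=[] holders={T1}
Step 10: wait(T3) -> count=0 queue=[T3] holders={T1}
Final holders: {T1} -> T2 not in holders

Answer: no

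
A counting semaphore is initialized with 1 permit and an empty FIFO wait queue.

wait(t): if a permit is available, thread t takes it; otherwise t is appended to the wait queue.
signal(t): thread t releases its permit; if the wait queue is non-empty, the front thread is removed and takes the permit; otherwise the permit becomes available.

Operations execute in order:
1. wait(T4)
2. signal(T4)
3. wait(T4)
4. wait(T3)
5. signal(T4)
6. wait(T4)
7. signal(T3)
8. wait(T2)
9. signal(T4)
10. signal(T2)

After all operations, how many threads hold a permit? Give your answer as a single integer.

Step 1: wait(T4) -> count=0 queue=[] holders={T4}
Step 2: signal(T4) -> count=1 queue=[] holders={none}
Step 3: wait(T4) -> count=0 queue=[] holders={T4}
Step 4: wait(T3) -> count=0 queue=[T3] holders={T4}
Step 5: signal(T4) -> count=0 queue=[] holders={T3}
Step 6: wait(T4) -> count=0 queue=[T4] holders={T3}
Step 7: signal(T3) -> count=0 queue=[] holders={T4}
Step 8: wait(T2) -> count=0 queue=[T2] holders={T4}
Step 9: signal(T4) -> count=0 queue=[] holders={T2}
Step 10: signal(T2) -> count=1 queue=[] holders={none}
Final holders: {none} -> 0 thread(s)

Answer: 0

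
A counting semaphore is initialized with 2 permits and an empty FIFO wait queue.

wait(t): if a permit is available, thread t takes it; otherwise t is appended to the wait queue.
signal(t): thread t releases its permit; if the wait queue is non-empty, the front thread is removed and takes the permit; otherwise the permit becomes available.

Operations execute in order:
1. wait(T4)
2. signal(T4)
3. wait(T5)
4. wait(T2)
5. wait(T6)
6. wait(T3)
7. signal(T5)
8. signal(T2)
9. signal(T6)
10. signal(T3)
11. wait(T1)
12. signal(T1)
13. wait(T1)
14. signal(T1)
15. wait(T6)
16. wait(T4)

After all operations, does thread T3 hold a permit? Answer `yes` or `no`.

Answer: no

Derivation:
Step 1: wait(T4) -> count=1 queue=[] holders={T4}
Step 2: signal(T4) -> count=2 queue=[] holders={none}
Step 3: wait(T5) -> count=1 queue=[] holders={T5}
Step 4: wait(T2) -> count=0 queue=[] holders={T2,T5}
Step 5: wait(T6) -> count=0 queue=[T6] holders={T2,T5}
Step 6: wait(T3) -> count=0 queue=[T6,T3] holders={T2,T5}
Step 7: signal(T5) -> count=0 queue=[T3] holders={T2,T6}
Step 8: signal(T2) -> count=0 queue=[] holders={T3,T6}
Step 9: signal(T6) -> count=1 queue=[] holders={T3}
Step 10: signal(T3) -> count=2 queue=[] holders={none}
Step 11: wait(T1) -> count=1 queue=[] holders={T1}
Step 12: signal(T1) -> count=2 queue=[] holders={none}
Step 13: wait(T1) -> count=1 queue=[] holders={T1}
Step 14: signal(T1) -> count=2 queue=[] holders={none}
Step 15: wait(T6) -> count=1 queue=[] holders={T6}
Step 16: wait(T4) -> count=0 queue=[] holders={T4,T6}
Final holders: {T4,T6} -> T3 not in holders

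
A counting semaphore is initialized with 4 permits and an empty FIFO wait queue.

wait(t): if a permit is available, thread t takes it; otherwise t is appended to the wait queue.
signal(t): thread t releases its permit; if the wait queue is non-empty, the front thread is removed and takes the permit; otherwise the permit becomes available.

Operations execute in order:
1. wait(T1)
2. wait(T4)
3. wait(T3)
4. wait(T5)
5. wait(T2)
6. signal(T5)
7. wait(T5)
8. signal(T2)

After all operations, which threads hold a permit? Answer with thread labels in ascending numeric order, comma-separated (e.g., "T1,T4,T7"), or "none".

Answer: T1,T3,T4,T5

Derivation:
Step 1: wait(T1) -> count=3 queue=[] holders={T1}
Step 2: wait(T4) -> count=2 queue=[] holders={T1,T4}
Step 3: wait(T3) -> count=1 queue=[] holders={T1,T3,T4}
Step 4: wait(T5) -> count=0 queue=[] holders={T1,T3,T4,T5}
Step 5: wait(T2) -> count=0 queue=[T2] holders={T1,T3,T4,T5}
Step 6: signal(T5) -> count=0 queue=[] holders={T1,T2,T3,T4}
Step 7: wait(T5) -> count=0 queue=[T5] holders={T1,T2,T3,T4}
Step 8: signal(T2) -> count=0 queue=[] holders={T1,T3,T4,T5}
Final holders: T1,T3,T4,T5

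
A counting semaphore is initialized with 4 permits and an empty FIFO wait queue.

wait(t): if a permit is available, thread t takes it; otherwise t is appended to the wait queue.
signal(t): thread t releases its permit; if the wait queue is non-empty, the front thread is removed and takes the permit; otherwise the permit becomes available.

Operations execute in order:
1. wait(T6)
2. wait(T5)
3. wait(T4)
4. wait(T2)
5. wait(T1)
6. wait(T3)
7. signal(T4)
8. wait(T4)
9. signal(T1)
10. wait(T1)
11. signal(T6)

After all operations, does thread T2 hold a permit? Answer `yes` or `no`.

Answer: yes

Derivation:
Step 1: wait(T6) -> count=3 queue=[] holders={T6}
Step 2: wait(T5) -> count=2 queue=[] holders={T5,T6}
Step 3: wait(T4) -> count=1 queue=[] holders={T4,T5,T6}
Step 4: wait(T2) -> count=0 queue=[] holders={T2,T4,T5,T6}
Step 5: wait(T1) -> count=0 queue=[T1] holders={T2,T4,T5,T6}
Step 6: wait(T3) -> count=0 queue=[T1,T3] holders={T2,T4,T5,T6}
Step 7: signal(T4) -> count=0 queue=[T3] holders={T1,T2,T5,T6}
Step 8: wait(T4) -> count=0 queue=[T3,T4] holders={T1,T2,T5,T6}
Step 9: signal(T1) -> count=0 queue=[T4] holders={T2,T3,T5,T6}
Step 10: wait(T1) -> count=0 queue=[T4,T1] holders={T2,T3,T5,T6}
Step 11: signal(T6) -> count=0 queue=[T1] holders={T2,T3,T4,T5}
Final holders: {T2,T3,T4,T5} -> T2 in holders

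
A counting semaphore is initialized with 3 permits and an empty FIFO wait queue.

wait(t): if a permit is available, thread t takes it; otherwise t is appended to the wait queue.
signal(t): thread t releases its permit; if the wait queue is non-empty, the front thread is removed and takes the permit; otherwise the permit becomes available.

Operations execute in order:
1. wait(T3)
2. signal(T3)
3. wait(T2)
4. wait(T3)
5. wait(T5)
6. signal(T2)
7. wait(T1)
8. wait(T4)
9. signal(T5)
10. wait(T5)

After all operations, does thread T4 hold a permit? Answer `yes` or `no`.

Step 1: wait(T3) -> count=2 queue=[] holders={T3}
Step 2: signal(T3) -> count=3 queue=[] holders={none}
Step 3: wait(T2) -> count=2 queue=[] holders={T2}
Step 4: wait(T3) -> count=1 queue=[] holders={T2,T3}
Step 5: wait(T5) -> count=0 queue=[] holders={T2,T3,T5}
Step 6: signal(T2) -> count=1 queue=[] holders={T3,T5}
Step 7: wait(T1) -> count=0 queue=[] holders={T1,T3,T5}
Step 8: wait(T4) -> count=0 queue=[T4] holders={T1,T3,T5}
Step 9: signal(T5) -> count=0 queue=[] holders={T1,T3,T4}
Step 10: wait(T5) -> count=0 queue=[T5] holders={T1,T3,T4}
Final holders: {T1,T3,T4} -> T4 in holders

Answer: yes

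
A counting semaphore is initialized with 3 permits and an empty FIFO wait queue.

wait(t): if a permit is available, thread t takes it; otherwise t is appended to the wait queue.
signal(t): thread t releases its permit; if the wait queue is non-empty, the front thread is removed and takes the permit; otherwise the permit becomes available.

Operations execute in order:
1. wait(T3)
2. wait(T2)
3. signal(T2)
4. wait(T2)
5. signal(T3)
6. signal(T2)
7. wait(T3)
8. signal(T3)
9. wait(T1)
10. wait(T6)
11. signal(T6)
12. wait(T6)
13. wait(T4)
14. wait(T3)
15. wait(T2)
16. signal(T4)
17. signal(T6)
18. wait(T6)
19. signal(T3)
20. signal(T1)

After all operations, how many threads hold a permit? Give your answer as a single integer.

Step 1: wait(T3) -> count=2 queue=[] holders={T3}
Step 2: wait(T2) -> count=1 queue=[] holders={T2,T3}
Step 3: signal(T2) -> count=2 queue=[] holders={T3}
Step 4: wait(T2) -> count=1 queue=[] holders={T2,T3}
Step 5: signal(T3) -> count=2 queue=[] holders={T2}
Step 6: signal(T2) -> count=3 queue=[] holders={none}
Step 7: wait(T3) -> count=2 queue=[] holders={T3}
Step 8: signal(T3) -> count=3 queue=[] holders={none}
Step 9: wait(T1) -> count=2 queue=[] holders={T1}
Step 10: wait(T6) -> count=1 queue=[] holders={T1,T6}
Step 11: signal(T6) -> count=2 queue=[] holders={T1}
Step 12: wait(T6) -> count=1 queue=[] holders={T1,T6}
Step 13: wait(T4) -> count=0 queue=[] holders={T1,T4,T6}
Step 14: wait(T3) -> count=0 queue=[T3] holders={T1,T4,T6}
Step 15: wait(T2) -> count=0 queue=[T3,T2] holders={T1,T4,T6}
Step 16: signal(T4) -> count=0 queue=[T2] holders={T1,T3,T6}
Step 17: signal(T6) -> count=0 queue=[] holders={T1,T2,T3}
Step 18: wait(T6) -> count=0 queue=[T6] holders={T1,T2,T3}
Step 19: signal(T3) -> count=0 queue=[] holders={T1,T2,T6}
Step 20: signal(T1) -> count=1 queue=[] holders={T2,T6}
Final holders: {T2,T6} -> 2 thread(s)

Answer: 2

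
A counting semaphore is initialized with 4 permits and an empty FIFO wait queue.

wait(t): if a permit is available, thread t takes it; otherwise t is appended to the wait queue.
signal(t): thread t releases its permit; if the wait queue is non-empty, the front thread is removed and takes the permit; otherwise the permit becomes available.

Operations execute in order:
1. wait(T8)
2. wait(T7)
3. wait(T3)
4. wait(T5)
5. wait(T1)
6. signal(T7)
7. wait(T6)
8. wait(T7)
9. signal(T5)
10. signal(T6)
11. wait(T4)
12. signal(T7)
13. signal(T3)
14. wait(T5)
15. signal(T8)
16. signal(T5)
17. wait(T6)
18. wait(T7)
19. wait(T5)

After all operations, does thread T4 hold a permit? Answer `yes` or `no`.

Step 1: wait(T8) -> count=3 queue=[] holders={T8}
Step 2: wait(T7) -> count=2 queue=[] holders={T7,T8}
Step 3: wait(T3) -> count=1 queue=[] holders={T3,T7,T8}
Step 4: wait(T5) -> count=0 queue=[] holders={T3,T5,T7,T8}
Step 5: wait(T1) -> count=0 queue=[T1] holders={T3,T5,T7,T8}
Step 6: signal(T7) -> count=0 queue=[] holders={T1,T3,T5,T8}
Step 7: wait(T6) -> count=0 queue=[T6] holders={T1,T3,T5,T8}
Step 8: wait(T7) -> count=0 queue=[T6,T7] holders={T1,T3,T5,T8}
Step 9: signal(T5) -> count=0 queue=[T7] holders={T1,T3,T6,T8}
Step 10: signal(T6) -> count=0 queue=[] holders={T1,T3,T7,T8}
Step 11: wait(T4) -> count=0 queue=[T4] holders={T1,T3,T7,T8}
Step 12: signal(T7) -> count=0 queue=[] holders={T1,T3,T4,T8}
Step 13: signal(T3) -> count=1 queue=[] holders={T1,T4,T8}
Step 14: wait(T5) -> count=0 queue=[] holders={T1,T4,T5,T8}
Step 15: signal(T8) -> count=1 queue=[] holders={T1,T4,T5}
Step 16: signal(T5) -> count=2 queue=[] holders={T1,T4}
Step 17: wait(T6) -> count=1 queue=[] holders={T1,T4,T6}
Step 18: wait(T7) -> count=0 queue=[] holders={T1,T4,T6,T7}
Step 19: wait(T5) -> count=0 queue=[T5] holders={T1,T4,T6,T7}
Final holders: {T1,T4,T6,T7} -> T4 in holders

Answer: yes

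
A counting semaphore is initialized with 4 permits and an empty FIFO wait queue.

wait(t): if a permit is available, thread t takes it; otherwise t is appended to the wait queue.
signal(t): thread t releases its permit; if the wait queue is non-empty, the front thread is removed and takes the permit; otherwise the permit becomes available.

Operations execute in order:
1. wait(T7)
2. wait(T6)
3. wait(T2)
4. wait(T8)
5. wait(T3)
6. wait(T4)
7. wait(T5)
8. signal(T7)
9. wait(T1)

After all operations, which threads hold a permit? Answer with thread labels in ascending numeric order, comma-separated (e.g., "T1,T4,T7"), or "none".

Answer: T2,T3,T6,T8

Derivation:
Step 1: wait(T7) -> count=3 queue=[] holders={T7}
Step 2: wait(T6) -> count=2 queue=[] holders={T6,T7}
Step 3: wait(T2) -> count=1 queue=[] holders={T2,T6,T7}
Step 4: wait(T8) -> count=0 queue=[] holders={T2,T6,T7,T8}
Step 5: wait(T3) -> count=0 queue=[T3] holders={T2,T6,T7,T8}
Step 6: wait(T4) -> count=0 queue=[T3,T4] holders={T2,T6,T7,T8}
Step 7: wait(T5) -> count=0 queue=[T3,T4,T5] holders={T2,T6,T7,T8}
Step 8: signal(T7) -> count=0 queue=[T4,T5] holders={T2,T3,T6,T8}
Step 9: wait(T1) -> count=0 queue=[T4,T5,T1] holders={T2,T3,T6,T8}
Final holders: T2,T3,T6,T8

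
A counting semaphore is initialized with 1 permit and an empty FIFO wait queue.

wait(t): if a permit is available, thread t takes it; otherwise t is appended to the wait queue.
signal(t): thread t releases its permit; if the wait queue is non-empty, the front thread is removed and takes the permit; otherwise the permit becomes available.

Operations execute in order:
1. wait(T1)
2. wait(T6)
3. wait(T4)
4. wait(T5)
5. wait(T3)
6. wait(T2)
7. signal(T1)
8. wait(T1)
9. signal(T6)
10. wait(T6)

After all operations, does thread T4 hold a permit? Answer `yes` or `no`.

Step 1: wait(T1) -> count=0 queue=[] holders={T1}
Step 2: wait(T6) -> count=0 queue=[T6] holders={T1}
Step 3: wait(T4) -> count=0 queue=[T6,T4] holders={T1}
Step 4: wait(T5) -> count=0 queue=[T6,T4,T5] holders={T1}
Step 5: wait(T3) -> count=0 queue=[T6,T4,T5,T3] holders={T1}
Step 6: wait(T2) -> count=0 queue=[T6,T4,T5,T3,T2] holders={T1}
Step 7: signal(T1) -> count=0 queue=[T4,T5,T3,T2] holders={T6}
Step 8: wait(T1) -> count=0 queue=[T4,T5,T3,T2,T1] holders={T6}
Step 9: signal(T6) -> count=0 queue=[T5,T3,T2,T1] holders={T4}
Step 10: wait(T6) -> count=0 queue=[T5,T3,T2,T1,T6] holders={T4}
Final holders: {T4} -> T4 in holders

Answer: yes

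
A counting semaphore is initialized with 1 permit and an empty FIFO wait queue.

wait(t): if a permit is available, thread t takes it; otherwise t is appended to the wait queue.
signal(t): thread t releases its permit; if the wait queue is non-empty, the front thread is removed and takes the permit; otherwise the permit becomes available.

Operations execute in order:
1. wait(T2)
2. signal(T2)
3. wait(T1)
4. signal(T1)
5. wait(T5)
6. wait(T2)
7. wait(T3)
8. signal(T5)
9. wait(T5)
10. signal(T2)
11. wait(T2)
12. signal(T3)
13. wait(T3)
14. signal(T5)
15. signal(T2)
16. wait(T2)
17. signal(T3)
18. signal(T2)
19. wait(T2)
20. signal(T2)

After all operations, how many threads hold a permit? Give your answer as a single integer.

Answer: 0

Derivation:
Step 1: wait(T2) -> count=0 queue=[] holders={T2}
Step 2: signal(T2) -> count=1 queue=[] holders={none}
Step 3: wait(T1) -> count=0 queue=[] holders={T1}
Step 4: signal(T1) -> count=1 queue=[] holders={none}
Step 5: wait(T5) -> count=0 queue=[] holders={T5}
Step 6: wait(T2) -> count=0 queue=[T2] holders={T5}
Step 7: wait(T3) -> count=0 queue=[T2,T3] holders={T5}
Step 8: signal(T5) -> count=0 queue=[T3] holders={T2}
Step 9: wait(T5) -> count=0 queue=[T3,T5] holders={T2}
Step 10: signal(T2) -> count=0 queue=[T5] holders={T3}
Step 11: wait(T2) -> count=0 queue=[T5,T2] holders={T3}
Step 12: signal(T3) -> count=0 queue=[T2] holders={T5}
Step 13: wait(T3) -> count=0 queue=[T2,T3] holders={T5}
Step 14: signal(T5) -> count=0 queue=[T3] holders={T2}
Step 15: signal(T2) -> count=0 queue=[] holders={T3}
Step 16: wait(T2) -> count=0 queue=[T2] holders={T3}
Step 17: signal(T3) -> count=0 queue=[] holders={T2}
Step 18: signal(T2) -> count=1 queue=[] holders={none}
Step 19: wait(T2) -> count=0 queue=[] holders={T2}
Step 20: signal(T2) -> count=1 queue=[] holders={none}
Final holders: {none} -> 0 thread(s)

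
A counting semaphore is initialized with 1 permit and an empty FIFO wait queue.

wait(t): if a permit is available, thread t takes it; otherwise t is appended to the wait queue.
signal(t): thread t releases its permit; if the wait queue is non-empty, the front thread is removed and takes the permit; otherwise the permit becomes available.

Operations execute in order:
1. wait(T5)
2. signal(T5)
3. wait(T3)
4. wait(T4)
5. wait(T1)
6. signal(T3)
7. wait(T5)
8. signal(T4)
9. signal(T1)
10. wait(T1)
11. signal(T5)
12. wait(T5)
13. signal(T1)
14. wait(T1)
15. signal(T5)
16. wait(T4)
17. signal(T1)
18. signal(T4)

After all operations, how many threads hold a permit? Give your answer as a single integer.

Answer: 0

Derivation:
Step 1: wait(T5) -> count=0 queue=[] holders={T5}
Step 2: signal(T5) -> count=1 queue=[] holders={none}
Step 3: wait(T3) -> count=0 queue=[] holders={T3}
Step 4: wait(T4) -> count=0 queue=[T4] holders={T3}
Step 5: wait(T1) -> count=0 queue=[T4,T1] holders={T3}
Step 6: signal(T3) -> count=0 queue=[T1] holders={T4}
Step 7: wait(T5) -> count=0 queue=[T1,T5] holders={T4}
Step 8: signal(T4) -> count=0 queue=[T5] holders={T1}
Step 9: signal(T1) -> count=0 queue=[] holders={T5}
Step 10: wait(T1) -> count=0 queue=[T1] holders={T5}
Step 11: signal(T5) -> count=0 queue=[] holders={T1}
Step 12: wait(T5) -> count=0 queue=[T5] holders={T1}
Step 13: signal(T1) -> count=0 queue=[] holders={T5}
Step 14: wait(T1) -> count=0 queue=[T1] holders={T5}
Step 15: signal(T5) -> count=0 queue=[] holders={T1}
Step 16: wait(T4) -> count=0 queue=[T4] holders={T1}
Step 17: signal(T1) -> count=0 queue=[] holders={T4}
Step 18: signal(T4) -> count=1 queue=[] holders={none}
Final holders: {none} -> 0 thread(s)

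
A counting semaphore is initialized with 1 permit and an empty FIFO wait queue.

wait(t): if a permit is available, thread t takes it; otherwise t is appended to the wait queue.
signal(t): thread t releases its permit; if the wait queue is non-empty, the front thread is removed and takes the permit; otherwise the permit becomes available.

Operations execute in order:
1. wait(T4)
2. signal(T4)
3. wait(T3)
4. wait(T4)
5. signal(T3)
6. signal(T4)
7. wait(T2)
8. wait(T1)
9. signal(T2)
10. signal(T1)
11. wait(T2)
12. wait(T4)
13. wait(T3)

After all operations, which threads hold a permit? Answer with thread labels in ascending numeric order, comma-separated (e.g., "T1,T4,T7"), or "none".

Answer: T2

Derivation:
Step 1: wait(T4) -> count=0 queue=[] holders={T4}
Step 2: signal(T4) -> count=1 queue=[] holders={none}
Step 3: wait(T3) -> count=0 queue=[] holders={T3}
Step 4: wait(T4) -> count=0 queue=[T4] holders={T3}
Step 5: signal(T3) -> count=0 queue=[] holders={T4}
Step 6: signal(T4) -> count=1 queue=[] holders={none}
Step 7: wait(T2) -> count=0 queue=[] holders={T2}
Step 8: wait(T1) -> count=0 queue=[T1] holders={T2}
Step 9: signal(T2) -> count=0 queue=[] holders={T1}
Step 10: signal(T1) -> count=1 queue=[] holders={none}
Step 11: wait(T2) -> count=0 queue=[] holders={T2}
Step 12: wait(T4) -> count=0 queue=[T4] holders={T2}
Step 13: wait(T3) -> count=0 queue=[T4,T3] holders={T2}
Final holders: T2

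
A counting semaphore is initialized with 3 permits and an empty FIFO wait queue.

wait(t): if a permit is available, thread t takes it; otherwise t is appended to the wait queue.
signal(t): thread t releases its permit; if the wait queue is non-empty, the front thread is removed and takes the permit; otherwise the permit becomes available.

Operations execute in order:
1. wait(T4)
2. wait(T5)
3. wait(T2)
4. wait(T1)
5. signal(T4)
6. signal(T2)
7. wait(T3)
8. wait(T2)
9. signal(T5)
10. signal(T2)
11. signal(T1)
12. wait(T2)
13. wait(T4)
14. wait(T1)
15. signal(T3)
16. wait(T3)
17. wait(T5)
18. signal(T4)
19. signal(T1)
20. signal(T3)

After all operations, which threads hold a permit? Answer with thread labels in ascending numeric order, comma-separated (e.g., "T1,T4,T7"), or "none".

Step 1: wait(T4) -> count=2 queue=[] holders={T4}
Step 2: wait(T5) -> count=1 queue=[] holders={T4,T5}
Step 3: wait(T2) -> count=0 queue=[] holders={T2,T4,T5}
Step 4: wait(T1) -> count=0 queue=[T1] holders={T2,T4,T5}
Step 5: signal(T4) -> count=0 queue=[] holders={T1,T2,T5}
Step 6: signal(T2) -> count=1 queue=[] holders={T1,T5}
Step 7: wait(T3) -> count=0 queue=[] holders={T1,T3,T5}
Step 8: wait(T2) -> count=0 queue=[T2] holders={T1,T3,T5}
Step 9: signal(T5) -> count=0 queue=[] holders={T1,T2,T3}
Step 10: signal(T2) -> count=1 queue=[] holders={T1,T3}
Step 11: signal(T1) -> count=2 queue=[] holders={T3}
Step 12: wait(T2) -> count=1 queue=[] holders={T2,T3}
Step 13: wait(T4) -> count=0 queue=[] holders={T2,T3,T4}
Step 14: wait(T1) -> count=0 queue=[T1] holders={T2,T3,T4}
Step 15: signal(T3) -> count=0 queue=[] holders={T1,T2,T4}
Step 16: wait(T3) -> count=0 queue=[T3] holders={T1,T2,T4}
Step 17: wait(T5) -> count=0 queue=[T3,T5] holders={T1,T2,T4}
Step 18: signal(T4) -> count=0 queue=[T5] holders={T1,T2,T3}
Step 19: signal(T1) -> count=0 queue=[] holders={T2,T3,T5}
Step 20: signal(T3) -> count=1 queue=[] holders={T2,T5}
Final holders: T2,T5

Answer: T2,T5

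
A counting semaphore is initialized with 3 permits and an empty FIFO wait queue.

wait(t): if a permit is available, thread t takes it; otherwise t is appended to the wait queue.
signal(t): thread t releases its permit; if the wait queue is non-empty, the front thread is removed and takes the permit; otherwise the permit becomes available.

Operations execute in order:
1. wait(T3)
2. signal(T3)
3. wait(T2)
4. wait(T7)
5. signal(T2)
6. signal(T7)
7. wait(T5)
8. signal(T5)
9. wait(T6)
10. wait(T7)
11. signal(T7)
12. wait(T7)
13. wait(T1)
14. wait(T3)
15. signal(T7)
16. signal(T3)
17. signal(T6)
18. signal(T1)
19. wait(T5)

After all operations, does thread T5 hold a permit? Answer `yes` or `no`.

Answer: yes

Derivation:
Step 1: wait(T3) -> count=2 queue=[] holders={T3}
Step 2: signal(T3) -> count=3 queue=[] holders={none}
Step 3: wait(T2) -> count=2 queue=[] holders={T2}
Step 4: wait(T7) -> count=1 queue=[] holders={T2,T7}
Step 5: signal(T2) -> count=2 queue=[] holders={T7}
Step 6: signal(T7) -> count=3 queue=[] holders={none}
Step 7: wait(T5) -> count=2 queue=[] holders={T5}
Step 8: signal(T5) -> count=3 queue=[] holders={none}
Step 9: wait(T6) -> count=2 queue=[] holders={T6}
Step 10: wait(T7) -> count=1 queue=[] holders={T6,T7}
Step 11: signal(T7) -> count=2 queue=[] holders={T6}
Step 12: wait(T7) -> count=1 queue=[] holders={T6,T7}
Step 13: wait(T1) -> count=0 queue=[] holders={T1,T6,T7}
Step 14: wait(T3) -> count=0 queue=[T3] holders={T1,T6,T7}
Step 15: signal(T7) -> count=0 queue=[] holders={T1,T3,T6}
Step 16: signal(T3) -> count=1 queue=[] holders={T1,T6}
Step 17: signal(T6) -> count=2 queue=[] holders={T1}
Step 18: signal(T1) -> count=3 queue=[] holders={none}
Step 19: wait(T5) -> count=2 queue=[] holders={T5}
Final holders: {T5} -> T5 in holders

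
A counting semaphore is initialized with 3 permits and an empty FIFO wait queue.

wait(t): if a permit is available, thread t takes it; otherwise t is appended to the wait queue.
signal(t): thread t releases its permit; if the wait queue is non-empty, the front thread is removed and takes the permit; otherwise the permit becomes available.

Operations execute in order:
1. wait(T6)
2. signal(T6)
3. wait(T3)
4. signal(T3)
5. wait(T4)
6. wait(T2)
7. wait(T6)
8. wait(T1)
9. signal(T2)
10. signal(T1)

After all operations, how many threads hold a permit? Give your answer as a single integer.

Step 1: wait(T6) -> count=2 queue=[] holders={T6}
Step 2: signal(T6) -> count=3 queue=[] holders={none}
Step 3: wait(T3) -> count=2 queue=[] holders={T3}
Step 4: signal(T3) -> count=3 queue=[] holders={none}
Step 5: wait(T4) -> count=2 queue=[] holders={T4}
Step 6: wait(T2) -> count=1 queue=[] holders={T2,T4}
Step 7: wait(T6) -> count=0 queue=[] holders={T2,T4,T6}
Step 8: wait(T1) -> count=0 queue=[T1] holders={T2,T4,T6}
Step 9: signal(T2) -> count=0 queue=[] holders={T1,T4,T6}
Step 10: signal(T1) -> count=1 queue=[] holders={T4,T6}
Final holders: {T4,T6} -> 2 thread(s)

Answer: 2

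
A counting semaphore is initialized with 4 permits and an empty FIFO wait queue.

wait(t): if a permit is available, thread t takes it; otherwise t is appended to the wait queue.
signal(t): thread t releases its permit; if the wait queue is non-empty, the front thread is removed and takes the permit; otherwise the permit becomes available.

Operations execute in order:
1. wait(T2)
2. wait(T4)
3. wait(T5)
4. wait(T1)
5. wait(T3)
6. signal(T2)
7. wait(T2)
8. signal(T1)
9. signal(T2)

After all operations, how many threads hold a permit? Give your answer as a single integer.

Step 1: wait(T2) -> count=3 queue=[] holders={T2}
Step 2: wait(T4) -> count=2 queue=[] holders={T2,T4}
Step 3: wait(T5) -> count=1 queue=[] holders={T2,T4,T5}
Step 4: wait(T1) -> count=0 queue=[] holders={T1,T2,T4,T5}
Step 5: wait(T3) -> count=0 queue=[T3] holders={T1,T2,T4,T5}
Step 6: signal(T2) -> count=0 queue=[] holders={T1,T3,T4,T5}
Step 7: wait(T2) -> count=0 queue=[T2] holders={T1,T3,T4,T5}
Step 8: signal(T1) -> count=0 queue=[] holders={T2,T3,T4,T5}
Step 9: signal(T2) -> count=1 queue=[] holders={T3,T4,T5}
Final holders: {T3,T4,T5} -> 3 thread(s)

Answer: 3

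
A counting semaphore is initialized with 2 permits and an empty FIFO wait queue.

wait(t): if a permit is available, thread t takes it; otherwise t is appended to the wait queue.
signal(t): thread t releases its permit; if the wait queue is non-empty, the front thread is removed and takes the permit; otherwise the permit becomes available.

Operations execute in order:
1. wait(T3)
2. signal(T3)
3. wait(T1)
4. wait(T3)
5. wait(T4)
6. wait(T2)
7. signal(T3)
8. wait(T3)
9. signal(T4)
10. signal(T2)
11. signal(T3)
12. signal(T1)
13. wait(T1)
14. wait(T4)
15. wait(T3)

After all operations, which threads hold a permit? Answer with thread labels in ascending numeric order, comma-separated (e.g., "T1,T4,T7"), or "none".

Answer: T1,T4

Derivation:
Step 1: wait(T3) -> count=1 queue=[] holders={T3}
Step 2: signal(T3) -> count=2 queue=[] holders={none}
Step 3: wait(T1) -> count=1 queue=[] holders={T1}
Step 4: wait(T3) -> count=0 queue=[] holders={T1,T3}
Step 5: wait(T4) -> count=0 queue=[T4] holders={T1,T3}
Step 6: wait(T2) -> count=0 queue=[T4,T2] holders={T1,T3}
Step 7: signal(T3) -> count=0 queue=[T2] holders={T1,T4}
Step 8: wait(T3) -> count=0 queue=[T2,T3] holders={T1,T4}
Step 9: signal(T4) -> count=0 queue=[T3] holders={T1,T2}
Step 10: signal(T2) -> count=0 queue=[] holders={T1,T3}
Step 11: signal(T3) -> count=1 queue=[] holders={T1}
Step 12: signal(T1) -> count=2 queue=[] holders={none}
Step 13: wait(T1) -> count=1 queue=[] holders={T1}
Step 14: wait(T4) -> count=0 queue=[] holders={T1,T4}
Step 15: wait(T3) -> count=0 queue=[T3] holders={T1,T4}
Final holders: T1,T4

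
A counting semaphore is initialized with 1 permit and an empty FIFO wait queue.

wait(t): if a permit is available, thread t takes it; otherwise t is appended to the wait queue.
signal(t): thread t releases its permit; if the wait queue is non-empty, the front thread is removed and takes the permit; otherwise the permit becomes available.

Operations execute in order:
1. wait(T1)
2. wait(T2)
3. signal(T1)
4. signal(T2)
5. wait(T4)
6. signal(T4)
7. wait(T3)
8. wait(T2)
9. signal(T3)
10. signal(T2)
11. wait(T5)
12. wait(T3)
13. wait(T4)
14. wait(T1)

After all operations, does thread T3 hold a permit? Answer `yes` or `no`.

Answer: no

Derivation:
Step 1: wait(T1) -> count=0 queue=[] holders={T1}
Step 2: wait(T2) -> count=0 queue=[T2] holders={T1}
Step 3: signal(T1) -> count=0 queue=[] holders={T2}
Step 4: signal(T2) -> count=1 queue=[] holders={none}
Step 5: wait(T4) -> count=0 queue=[] holders={T4}
Step 6: signal(T4) -> count=1 queue=[] holders={none}
Step 7: wait(T3) -> count=0 queue=[] holders={T3}
Step 8: wait(T2) -> count=0 queue=[T2] holders={T3}
Step 9: signal(T3) -> count=0 queue=[] holders={T2}
Step 10: signal(T2) -> count=1 queue=[] holders={none}
Step 11: wait(T5) -> count=0 queue=[] holders={T5}
Step 12: wait(T3) -> count=0 queue=[T3] holders={T5}
Step 13: wait(T4) -> count=0 queue=[T3,T4] holders={T5}
Step 14: wait(T1) -> count=0 queue=[T3,T4,T1] holders={T5}
Final holders: {T5} -> T3 not in holders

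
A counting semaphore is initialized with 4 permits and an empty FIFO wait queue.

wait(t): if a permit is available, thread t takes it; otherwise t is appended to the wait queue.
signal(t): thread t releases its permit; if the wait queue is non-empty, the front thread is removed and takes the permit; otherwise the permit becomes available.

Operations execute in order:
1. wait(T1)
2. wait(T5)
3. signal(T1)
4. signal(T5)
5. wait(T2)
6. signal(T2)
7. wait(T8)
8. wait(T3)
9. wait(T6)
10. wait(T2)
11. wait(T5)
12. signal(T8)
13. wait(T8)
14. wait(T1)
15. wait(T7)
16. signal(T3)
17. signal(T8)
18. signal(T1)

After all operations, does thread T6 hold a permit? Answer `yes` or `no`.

Answer: yes

Derivation:
Step 1: wait(T1) -> count=3 queue=[] holders={T1}
Step 2: wait(T5) -> count=2 queue=[] holders={T1,T5}
Step 3: signal(T1) -> count=3 queue=[] holders={T5}
Step 4: signal(T5) -> count=4 queue=[] holders={none}
Step 5: wait(T2) -> count=3 queue=[] holders={T2}
Step 6: signal(T2) -> count=4 queue=[] holders={none}
Step 7: wait(T8) -> count=3 queue=[] holders={T8}
Step 8: wait(T3) -> count=2 queue=[] holders={T3,T8}
Step 9: wait(T6) -> count=1 queue=[] holders={T3,T6,T8}
Step 10: wait(T2) -> count=0 queue=[] holders={T2,T3,T6,T8}
Step 11: wait(T5) -> count=0 queue=[T5] holders={T2,T3,T6,T8}
Step 12: signal(T8) -> count=0 queue=[] holders={T2,T3,T5,T6}
Step 13: wait(T8) -> count=0 queue=[T8] holders={T2,T3,T5,T6}
Step 14: wait(T1) -> count=0 queue=[T8,T1] holders={T2,T3,T5,T6}
Step 15: wait(T7) -> count=0 queue=[T8,T1,T7] holders={T2,T3,T5,T6}
Step 16: signal(T3) -> count=0 queue=[T1,T7] holders={T2,T5,T6,T8}
Step 17: signal(T8) -> count=0 queue=[T7] holders={T1,T2,T5,T6}
Step 18: signal(T1) -> count=0 queue=[] holders={T2,T5,T6,T7}
Final holders: {T2,T5,T6,T7} -> T6 in holders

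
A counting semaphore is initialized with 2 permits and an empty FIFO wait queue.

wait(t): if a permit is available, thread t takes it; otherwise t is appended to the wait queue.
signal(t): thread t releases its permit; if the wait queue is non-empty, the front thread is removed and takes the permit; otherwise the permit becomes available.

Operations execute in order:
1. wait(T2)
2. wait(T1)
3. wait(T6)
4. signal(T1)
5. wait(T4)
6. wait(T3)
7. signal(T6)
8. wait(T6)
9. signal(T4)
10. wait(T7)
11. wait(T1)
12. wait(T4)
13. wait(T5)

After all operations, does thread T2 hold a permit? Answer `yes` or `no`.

Step 1: wait(T2) -> count=1 queue=[] holders={T2}
Step 2: wait(T1) -> count=0 queue=[] holders={T1,T2}
Step 3: wait(T6) -> count=0 queue=[T6] holders={T1,T2}
Step 4: signal(T1) -> count=0 queue=[] holders={T2,T6}
Step 5: wait(T4) -> count=0 queue=[T4] holders={T2,T6}
Step 6: wait(T3) -> count=0 queue=[T4,T3] holders={T2,T6}
Step 7: signal(T6) -> count=0 queue=[T3] holders={T2,T4}
Step 8: wait(T6) -> count=0 queue=[T3,T6] holders={T2,T4}
Step 9: signal(T4) -> count=0 queue=[T6] holders={T2,T3}
Step 10: wait(T7) -> count=0 queue=[T6,T7] holders={T2,T3}
Step 11: wait(T1) -> count=0 queue=[T6,T7,T1] holders={T2,T3}
Step 12: wait(T4) -> count=0 queue=[T6,T7,T1,T4] holders={T2,T3}
Step 13: wait(T5) -> count=0 queue=[T6,T7,T1,T4,T5] holders={T2,T3}
Final holders: {T2,T3} -> T2 in holders

Answer: yes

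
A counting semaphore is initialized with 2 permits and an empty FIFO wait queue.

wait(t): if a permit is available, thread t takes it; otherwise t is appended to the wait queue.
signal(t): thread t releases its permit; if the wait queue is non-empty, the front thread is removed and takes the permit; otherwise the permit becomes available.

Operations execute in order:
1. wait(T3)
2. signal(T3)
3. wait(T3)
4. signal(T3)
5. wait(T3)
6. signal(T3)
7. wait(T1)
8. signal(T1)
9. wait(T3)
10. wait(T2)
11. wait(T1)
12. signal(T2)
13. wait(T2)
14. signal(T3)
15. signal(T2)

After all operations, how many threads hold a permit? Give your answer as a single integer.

Step 1: wait(T3) -> count=1 queue=[] holders={T3}
Step 2: signal(T3) -> count=2 queue=[] holders={none}
Step 3: wait(T3) -> count=1 queue=[] holders={T3}
Step 4: signal(T3) -> count=2 queue=[] holders={none}
Step 5: wait(T3) -> count=1 queue=[] holders={T3}
Step 6: signal(T3) -> count=2 queue=[] holders={none}
Step 7: wait(T1) -> count=1 queue=[] holders={T1}
Step 8: signal(T1) -> count=2 queue=[] holders={none}
Step 9: wait(T3) -> count=1 queue=[] holders={T3}
Step 10: wait(T2) -> count=0 queue=[] holders={T2,T3}
Step 11: wait(T1) -> count=0 queue=[T1] holders={T2,T3}
Step 12: signal(T2) -> count=0 queue=[] holders={T1,T3}
Step 13: wait(T2) -> count=0 queue=[T2] holders={T1,T3}
Step 14: signal(T3) -> count=0 queue=[] holders={T1,T2}
Step 15: signal(T2) -> count=1 queue=[] holders={T1}
Final holders: {T1} -> 1 thread(s)

Answer: 1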